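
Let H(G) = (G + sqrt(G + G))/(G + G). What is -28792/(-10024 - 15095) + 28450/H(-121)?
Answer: 57648448172/1029879 + 625900*I*sqrt(2)/123 ≈ 55976.0 + 7196.4*I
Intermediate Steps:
H(G) = (G + sqrt(2)*sqrt(G))/(2*G) (H(G) = (G + sqrt(2*G))/((2*G)) = (G + sqrt(2)*sqrt(G))*(1/(2*G)) = (G + sqrt(2)*sqrt(G))/(2*G))
-28792/(-10024 - 15095) + 28450/H(-121) = -28792/(-10024 - 15095) + 28450/(1/2 + sqrt(2)/(2*sqrt(-121))) = -28792/(-25119) + 28450/(1/2 + sqrt(2)*(-I/11)/2) = -28792*(-1/25119) + 28450/(1/2 - I*sqrt(2)/22) = 28792/25119 + 28450/(1/2 - I*sqrt(2)/22)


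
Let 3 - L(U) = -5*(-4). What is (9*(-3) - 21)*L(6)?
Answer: 816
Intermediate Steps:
L(U) = -17 (L(U) = 3 - (-5)*(-4) = 3 - 1*20 = 3 - 20 = -17)
(9*(-3) - 21)*L(6) = (9*(-3) - 21)*(-17) = (-27 - 21)*(-17) = -48*(-17) = 816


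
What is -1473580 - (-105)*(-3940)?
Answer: -1887280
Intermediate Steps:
-1473580 - (-105)*(-3940) = -1473580 - 1*413700 = -1473580 - 413700 = -1887280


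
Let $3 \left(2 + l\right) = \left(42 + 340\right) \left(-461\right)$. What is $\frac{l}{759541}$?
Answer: $- \frac{176108}{2278623} \approx -0.077287$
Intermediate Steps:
$l = - \frac{176108}{3}$ ($l = -2 + \frac{\left(42 + 340\right) \left(-461\right)}{3} = -2 + \frac{382 \left(-461\right)}{3} = -2 + \frac{1}{3} \left(-176102\right) = -2 - \frac{176102}{3} = - \frac{176108}{3} \approx -58703.0$)
$\frac{l}{759541} = - \frac{176108}{3 \cdot 759541} = \left(- \frac{176108}{3}\right) \frac{1}{759541} = - \frac{176108}{2278623}$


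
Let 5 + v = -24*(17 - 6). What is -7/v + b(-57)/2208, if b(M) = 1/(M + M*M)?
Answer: 49335821/1895894784 ≈ 0.026022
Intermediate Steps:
v = -269 (v = -5 - 24*(17 - 6) = -5 - 24*11 = -5 - 264 = -269)
b(M) = 1/(M + M²)
-7/v + b(-57)/2208 = -7/(-269) + (1/((-57)*(1 - 57)))/2208 = -7*(-1/269) - 1/57/(-56)*(1/2208) = 7/269 - 1/57*(-1/56)*(1/2208) = 7/269 + (1/3192)*(1/2208) = 7/269 + 1/7047936 = 49335821/1895894784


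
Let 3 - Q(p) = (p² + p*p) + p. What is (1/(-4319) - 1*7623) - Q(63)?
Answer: 1619624/4319 ≈ 375.00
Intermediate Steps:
Q(p) = 3 - p - 2*p² (Q(p) = 3 - ((p² + p*p) + p) = 3 - ((p² + p²) + p) = 3 - (2*p² + p) = 3 - (p + 2*p²) = 3 + (-p - 2*p²) = 3 - p - 2*p²)
(1/(-4319) - 1*7623) - Q(63) = (1/(-4319) - 1*7623) - (3 - 1*63 - 2*63²) = (-1/4319 - 7623) - (3 - 63 - 2*3969) = -32923738/4319 - (3 - 63 - 7938) = -32923738/4319 - 1*(-7998) = -32923738/4319 + 7998 = 1619624/4319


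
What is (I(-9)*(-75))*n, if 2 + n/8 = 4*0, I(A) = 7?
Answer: 8400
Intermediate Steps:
n = -16 (n = -16 + 8*(4*0) = -16 + 8*0 = -16 + 0 = -16)
(I(-9)*(-75))*n = (7*(-75))*(-16) = -525*(-16) = 8400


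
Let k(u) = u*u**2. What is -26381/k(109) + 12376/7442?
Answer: 7915475751/4818802909 ≈ 1.6426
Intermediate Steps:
k(u) = u**3
-26381/k(109) + 12376/7442 = -26381/(109**3) + 12376/7442 = -26381/1295029 + 12376*(1/7442) = -26381*1/1295029 + 6188/3721 = -26381/1295029 + 6188/3721 = 7915475751/4818802909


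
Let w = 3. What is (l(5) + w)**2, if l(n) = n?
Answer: 64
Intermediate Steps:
(l(5) + w)**2 = (5 + 3)**2 = 8**2 = 64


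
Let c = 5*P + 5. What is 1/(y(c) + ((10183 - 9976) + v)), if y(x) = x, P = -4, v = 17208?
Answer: 1/17400 ≈ 5.7471e-5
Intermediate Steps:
c = -15 (c = 5*(-4) + 5 = -20 + 5 = -15)
1/(y(c) + ((10183 - 9976) + v)) = 1/(-15 + ((10183 - 9976) + 17208)) = 1/(-15 + (207 + 17208)) = 1/(-15 + 17415) = 1/17400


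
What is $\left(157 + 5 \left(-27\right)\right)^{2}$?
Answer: $484$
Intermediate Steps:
$\left(157 + 5 \left(-27\right)\right)^{2} = \left(157 - 135\right)^{2} = 22^{2} = 484$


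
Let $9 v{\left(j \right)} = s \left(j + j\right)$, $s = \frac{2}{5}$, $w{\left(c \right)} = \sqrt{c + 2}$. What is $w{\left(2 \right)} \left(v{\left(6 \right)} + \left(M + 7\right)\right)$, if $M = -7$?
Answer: $\frac{16}{15} \approx 1.0667$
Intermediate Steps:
$w{\left(c \right)} = \sqrt{2 + c}$
$s = \frac{2}{5}$ ($s = 2 \cdot \frac{1}{5} = \frac{2}{5} \approx 0.4$)
$v{\left(j \right)} = \frac{4 j}{45}$ ($v{\left(j \right)} = \frac{\frac{2}{5} \left(j + j\right)}{9} = \frac{\frac{2}{5} \cdot 2 j}{9} = \frac{\frac{4}{5} j}{9} = \frac{4 j}{45}$)
$w{\left(2 \right)} \left(v{\left(6 \right)} + \left(M + 7\right)\right) = \sqrt{2 + 2} \left(\frac{4}{45} \cdot 6 + \left(-7 + 7\right)\right) = \sqrt{4} \left(\frac{8}{15} + 0\right) = 2 \cdot \frac{8}{15} = \frac{16}{15}$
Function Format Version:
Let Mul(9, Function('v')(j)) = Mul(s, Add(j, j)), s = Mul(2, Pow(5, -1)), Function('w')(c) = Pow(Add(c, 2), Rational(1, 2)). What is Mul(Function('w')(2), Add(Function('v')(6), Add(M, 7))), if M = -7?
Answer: Rational(16, 15) ≈ 1.0667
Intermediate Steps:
Function('w')(c) = Pow(Add(2, c), Rational(1, 2))
s = Rational(2, 5) (s = Mul(2, Rational(1, 5)) = Rational(2, 5) ≈ 0.40000)
Function('v')(j) = Mul(Rational(4, 45), j) (Function('v')(j) = Mul(Rational(1, 9), Mul(Rational(2, 5), Add(j, j))) = Mul(Rational(1, 9), Mul(Rational(2, 5), Mul(2, j))) = Mul(Rational(1, 9), Mul(Rational(4, 5), j)) = Mul(Rational(4, 45), j))
Mul(Function('w')(2), Add(Function('v')(6), Add(M, 7))) = Mul(Pow(Add(2, 2), Rational(1, 2)), Add(Mul(Rational(4, 45), 6), Add(-7, 7))) = Mul(Pow(4, Rational(1, 2)), Add(Rational(8, 15), 0)) = Mul(2, Rational(8, 15)) = Rational(16, 15)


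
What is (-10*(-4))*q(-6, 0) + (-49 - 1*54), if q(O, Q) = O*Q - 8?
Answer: -423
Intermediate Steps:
q(O, Q) = -8 + O*Q
(-10*(-4))*q(-6, 0) + (-49 - 1*54) = (-10*(-4))*(-8 - 6*0) + (-49 - 1*54) = 40*(-8 + 0) + (-49 - 54) = 40*(-8) - 103 = -320 - 103 = -423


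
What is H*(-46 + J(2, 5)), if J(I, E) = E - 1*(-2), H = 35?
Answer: -1365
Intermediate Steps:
J(I, E) = 2 + E (J(I, E) = E + 2 = 2 + E)
H*(-46 + J(2, 5)) = 35*(-46 + (2 + 5)) = 35*(-46 + 7) = 35*(-39) = -1365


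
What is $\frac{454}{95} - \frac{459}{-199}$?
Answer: $\frac{133951}{18905} \approx 7.0855$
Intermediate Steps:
$\frac{454}{95} - \frac{459}{-199} = 454 \cdot \frac{1}{95} - - \frac{459}{199} = \frac{454}{95} + \frac{459}{199} = \frac{133951}{18905}$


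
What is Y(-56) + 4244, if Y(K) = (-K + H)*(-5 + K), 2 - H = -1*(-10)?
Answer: 1316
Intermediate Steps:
H = -8 (H = 2 - (-1)*(-10) = 2 - 1*10 = 2 - 10 = -8)
Y(K) = (-8 - K)*(-5 + K) (Y(K) = (-K - 8)*(-5 + K) = (-8 - K)*(-5 + K))
Y(-56) + 4244 = (40 - 1*(-56)² - 3*(-56)) + 4244 = (40 - 1*3136 + 168) + 4244 = (40 - 3136 + 168) + 4244 = -2928 + 4244 = 1316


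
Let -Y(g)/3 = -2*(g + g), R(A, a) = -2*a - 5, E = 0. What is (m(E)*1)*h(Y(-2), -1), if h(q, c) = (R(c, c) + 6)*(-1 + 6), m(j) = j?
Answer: 0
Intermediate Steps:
R(A, a) = -5 - 2*a
Y(g) = 12*g (Y(g) = -(-6)*(g + g) = -(-6)*2*g = -(-12)*g = 12*g)
h(q, c) = 5 - 10*c (h(q, c) = ((-5 - 2*c) + 6)*(-1 + 6) = (1 - 2*c)*5 = 5 - 10*c)
(m(E)*1)*h(Y(-2), -1) = (0*1)*(5 - 10*(-1)) = 0*(5 + 10) = 0*15 = 0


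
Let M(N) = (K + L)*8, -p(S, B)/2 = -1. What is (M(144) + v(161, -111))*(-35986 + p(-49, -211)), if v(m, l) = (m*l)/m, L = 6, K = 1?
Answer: 1979120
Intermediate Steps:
p(S, B) = 2 (p(S, B) = -2*(-1) = 2)
M(N) = 56 (M(N) = (1 + 6)*8 = 7*8 = 56)
v(m, l) = l (v(m, l) = (l*m)/m = l)
(M(144) + v(161, -111))*(-35986 + p(-49, -211)) = (56 - 111)*(-35986 + 2) = -55*(-35984) = 1979120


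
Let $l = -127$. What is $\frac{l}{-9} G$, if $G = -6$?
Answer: $- \frac{254}{3} \approx -84.667$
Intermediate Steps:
$\frac{l}{-9} G = - \frac{127}{-9} \left(-6\right) = \left(-127\right) \left(- \frac{1}{9}\right) \left(-6\right) = \frac{127}{9} \left(-6\right) = - \frac{254}{3}$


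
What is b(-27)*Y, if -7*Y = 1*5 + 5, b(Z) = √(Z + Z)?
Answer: -30*I*√6/7 ≈ -10.498*I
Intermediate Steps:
b(Z) = √2*√Z (b(Z) = √(2*Z) = √2*√Z)
Y = -10/7 (Y = -(1*5 + 5)/7 = -(5 + 5)/7 = -⅐*10 = -10/7 ≈ -1.4286)
b(-27)*Y = (√2*√(-27))*(-10/7) = (√2*(3*I*√3))*(-10/7) = (3*I*√6)*(-10/7) = -30*I*√6/7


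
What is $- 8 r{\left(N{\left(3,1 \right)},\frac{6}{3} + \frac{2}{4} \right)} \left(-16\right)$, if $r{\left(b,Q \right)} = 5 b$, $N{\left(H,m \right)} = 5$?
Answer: $3200$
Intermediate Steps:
$- 8 r{\left(N{\left(3,1 \right)},\frac{6}{3} + \frac{2}{4} \right)} \left(-16\right) = - 8 \cdot 5 \cdot 5 \left(-16\right) = \left(-8\right) 25 \left(-16\right) = \left(-200\right) \left(-16\right) = 3200$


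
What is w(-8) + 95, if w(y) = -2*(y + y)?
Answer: 127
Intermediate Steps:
w(y) = -4*y
w(-8) + 95 = -4*(-8) + 95 = 32 + 95 = 127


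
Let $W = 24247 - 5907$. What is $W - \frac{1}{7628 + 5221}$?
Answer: $\frac{235650659}{12849} \approx 18340.0$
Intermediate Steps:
$W = 18340$
$W - \frac{1}{7628 + 5221} = 18340 - \frac{1}{7628 + 5221} = 18340 - \frac{1}{12849} = \frac{235650659}{12849}$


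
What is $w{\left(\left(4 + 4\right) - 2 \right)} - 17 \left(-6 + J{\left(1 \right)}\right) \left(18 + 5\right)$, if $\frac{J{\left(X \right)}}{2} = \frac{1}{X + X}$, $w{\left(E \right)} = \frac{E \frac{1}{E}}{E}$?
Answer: $\frac{11731}{6} \approx 1955.2$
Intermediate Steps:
$w{\left(E \right)} = \frac{1}{E}$ ($w{\left(E \right)} = 1 \frac{1}{E} = \frac{1}{E}$)
$J{\left(X \right)} = \frac{1}{X}$ ($J{\left(X \right)} = \frac{2}{X + X} = \frac{2}{2 X} = 2 \frac{1}{2 X} = \frac{1}{X}$)
$w{\left(\left(4 + 4\right) - 2 \right)} - 17 \left(-6 + J{\left(1 \right)}\right) \left(18 + 5\right) = \frac{1}{\left(4 + 4\right) - 2} - 17 \left(-6 + 1^{-1}\right) \left(18 + 5\right) = \frac{1}{8 - 2} - 17 \left(-6 + 1\right) 23 = \frac{1}{6} - 17 \left(\left(-5\right) 23\right) = \frac{1}{6} - -1955 = \frac{1}{6} + 1955 = \frac{11731}{6}$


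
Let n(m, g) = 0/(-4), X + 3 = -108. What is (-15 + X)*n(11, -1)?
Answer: 0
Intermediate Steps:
X = -111 (X = -3 - 108 = -111)
n(m, g) = 0 (n(m, g) = 0*(-¼) = 0)
(-15 + X)*n(11, -1) = (-15 - 111)*0 = -126*0 = 0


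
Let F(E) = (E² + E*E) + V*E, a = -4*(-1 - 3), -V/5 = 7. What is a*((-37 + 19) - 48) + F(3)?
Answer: -1143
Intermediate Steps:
V = -35 (V = -5*7 = -35)
a = 16 (a = -4*(-4) = 16)
F(E) = -35*E + 2*E² (F(E) = (E² + E*E) - 35*E = (E² + E²) - 35*E = 2*E² - 35*E = -35*E + 2*E²)
a*((-37 + 19) - 48) + F(3) = 16*((-37 + 19) - 48) + 3*(-35 + 2*3) = 16*(-18 - 48) + 3*(-35 + 6) = 16*(-66) + 3*(-29) = -1056 - 87 = -1143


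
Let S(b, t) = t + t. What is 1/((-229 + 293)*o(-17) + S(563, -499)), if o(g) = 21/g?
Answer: -17/18310 ≈ -0.00092845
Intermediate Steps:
S(b, t) = 2*t
1/((-229 + 293)*o(-17) + S(563, -499)) = 1/((-229 + 293)*(21/(-17)) + 2*(-499)) = 1/(64*(21*(-1/17)) - 998) = 1/(64*(-21/17) - 998) = 1/(-1344/17 - 998) = 1/(-18310/17) = -17/18310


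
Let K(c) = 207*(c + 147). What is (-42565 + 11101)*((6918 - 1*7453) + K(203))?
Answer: -2262733560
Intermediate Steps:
K(c) = 30429 + 207*c (K(c) = 207*(147 + c) = 30429 + 207*c)
(-42565 + 11101)*((6918 - 1*7453) + K(203)) = (-42565 + 11101)*((6918 - 1*7453) + (30429 + 207*203)) = -31464*((6918 - 7453) + (30429 + 42021)) = -31464*(-535 + 72450) = -31464*71915 = -2262733560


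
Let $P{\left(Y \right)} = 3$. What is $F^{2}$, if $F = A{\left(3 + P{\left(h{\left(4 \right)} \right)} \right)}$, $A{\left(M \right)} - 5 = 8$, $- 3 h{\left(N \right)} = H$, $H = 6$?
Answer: $169$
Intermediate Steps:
$h{\left(N \right)} = -2$ ($h{\left(N \right)} = \left(- \frac{1}{3}\right) 6 = -2$)
$A{\left(M \right)} = 13$ ($A{\left(M \right)} = 5 + 8 = 13$)
$F = 13$
$F^{2} = 13^{2} = 169$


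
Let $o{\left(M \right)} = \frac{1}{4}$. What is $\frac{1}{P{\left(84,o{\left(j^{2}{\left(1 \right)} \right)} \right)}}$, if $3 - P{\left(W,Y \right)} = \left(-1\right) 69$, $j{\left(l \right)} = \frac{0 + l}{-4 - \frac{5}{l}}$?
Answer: $\frac{1}{72} \approx 0.013889$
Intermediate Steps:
$j{\left(l \right)} = \frac{l}{-4 - \frac{5}{l}}$
$o{\left(M \right)} = \frac{1}{4}$
$P{\left(W,Y \right)} = 72$ ($P{\left(W,Y \right)} = 3 - \left(-1\right) 69 = 3 - -69 = 3 + 69 = 72$)
$\frac{1}{P{\left(84,o{\left(j^{2}{\left(1 \right)} \right)} \right)}} = \frac{1}{72}$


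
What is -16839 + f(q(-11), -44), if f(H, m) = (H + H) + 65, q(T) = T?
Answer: -16796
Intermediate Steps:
f(H, m) = 65 + 2*H (f(H, m) = 2*H + 65 = 65 + 2*H)
-16839 + f(q(-11), -44) = -16839 + (65 + 2*(-11)) = -16839 + (65 - 22) = -16839 + 43 = -16796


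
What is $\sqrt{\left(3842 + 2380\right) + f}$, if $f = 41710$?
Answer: $2 \sqrt{11983} \approx 218.93$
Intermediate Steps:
$\sqrt{\left(3842 + 2380\right) + f} = \sqrt{\left(3842 + 2380\right) + 41710} = \sqrt{6222 + 41710} = \sqrt{47932} = 2 \sqrt{11983}$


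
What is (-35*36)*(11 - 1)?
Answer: -12600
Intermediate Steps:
(-35*36)*(11 - 1) = -1260*10 = -12600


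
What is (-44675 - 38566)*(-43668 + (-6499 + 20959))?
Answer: 2431303128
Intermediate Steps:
(-44675 - 38566)*(-43668 + (-6499 + 20959)) = -83241*(-43668 + 14460) = -83241*(-29208) = 2431303128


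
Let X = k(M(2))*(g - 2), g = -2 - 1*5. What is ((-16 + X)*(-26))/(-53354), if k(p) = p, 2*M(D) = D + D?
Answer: -442/26677 ≈ -0.016569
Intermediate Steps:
M(D) = D (M(D) = (D + D)/2 = (2*D)/2 = D)
g = -7 (g = -2 - 5 = -7)
X = -18 (X = 2*(-7 - 2) = 2*(-9) = -18)
((-16 + X)*(-26))/(-53354) = ((-16 - 18)*(-26))/(-53354) = -34*(-26)*(-1/53354) = 884*(-1/53354) = -442/26677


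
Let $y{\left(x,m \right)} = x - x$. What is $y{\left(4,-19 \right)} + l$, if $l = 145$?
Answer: $145$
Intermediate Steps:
$y{\left(x,m \right)} = 0$
$y{\left(4,-19 \right)} + l = 0 + 145 = 145$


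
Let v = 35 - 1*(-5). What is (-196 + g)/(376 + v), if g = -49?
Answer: -245/416 ≈ -0.58894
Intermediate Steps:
v = 40 (v = 35 + 5 = 40)
(-196 + g)/(376 + v) = (-196 - 49)/(376 + 40) = -245/416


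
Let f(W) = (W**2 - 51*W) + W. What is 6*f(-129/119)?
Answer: 4705146/14161 ≈ 332.26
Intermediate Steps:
f(W) = W**2 - 50*W
6*f(-129/119) = 6*((-129/119)*(-50 - 129/119)) = 6*((-129*1/119)*(-50 - 129*1/119)) = 6*(-129*(-50 - 129/119)/119) = 6*(-129/119*(-6079/119)) = 6*(784191/14161) = 4705146/14161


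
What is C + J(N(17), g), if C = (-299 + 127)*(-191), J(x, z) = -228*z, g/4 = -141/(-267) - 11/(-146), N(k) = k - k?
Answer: 209863948/6497 ≈ 32302.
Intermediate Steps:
N(k) = 0
g = 15682/6497 (g = 4*(-141/(-267) - 11/(-146)) = 4*(-141*(-1/267) - 11*(-1/146)) = 4*(47/89 + 11/146) = 4*(7841/12994) = 15682/6497 ≈ 2.4137)
C = 32852 (C = -172*(-191) = 32852)
C + J(N(17), g) = 32852 - 228*15682/6497 = 32852 - 3575496/6497 = 209863948/6497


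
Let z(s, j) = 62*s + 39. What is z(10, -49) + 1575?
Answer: 2234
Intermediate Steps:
z(s, j) = 39 + 62*s
z(10, -49) + 1575 = (39 + 62*10) + 1575 = (39 + 620) + 1575 = 659 + 1575 = 2234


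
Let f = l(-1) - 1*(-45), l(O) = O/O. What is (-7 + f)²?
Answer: 1521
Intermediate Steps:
l(O) = 1
f = 46 (f = 1 - 1*(-45) = 1 + 45 = 46)
(-7 + f)² = (-7 + 46)² = 39² = 1521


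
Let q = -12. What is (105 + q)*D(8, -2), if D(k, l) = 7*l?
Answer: -1302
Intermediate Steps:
(105 + q)*D(8, -2) = (105 - 12)*(7*(-2)) = 93*(-14) = -1302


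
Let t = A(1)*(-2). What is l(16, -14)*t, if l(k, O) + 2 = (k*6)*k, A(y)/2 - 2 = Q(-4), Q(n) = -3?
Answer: 6136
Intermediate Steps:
A(y) = -2 (A(y) = 4 + 2*(-3) = 4 - 6 = -2)
l(k, O) = -2 + 6*k² (l(k, O) = -2 + (k*6)*k = -2 + (6*k)*k = -2 + 6*k²)
t = 4 (t = -2*(-2) = 4)
l(16, -14)*t = (-2 + 6*16²)*4 = (-2 + 6*256)*4 = (-2 + 1536)*4 = 1534*4 = 6136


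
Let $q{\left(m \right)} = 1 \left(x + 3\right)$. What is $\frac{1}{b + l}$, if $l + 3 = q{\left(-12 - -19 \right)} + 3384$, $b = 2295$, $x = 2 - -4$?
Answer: $\frac{1}{5685} \approx 0.0001759$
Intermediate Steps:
$x = 6$ ($x = 2 + 4 = 6$)
$q{\left(m \right)} = 9$ ($q{\left(m \right)} = 1 \left(6 + 3\right) = 1 \cdot 9 = 9$)
$l = 3390$ ($l = -3 + \left(9 + 3384\right) = -3 + 3393 = 3390$)
$\frac{1}{b + l} = \frac{1}{2295 + 3390} = \frac{1}{5685}$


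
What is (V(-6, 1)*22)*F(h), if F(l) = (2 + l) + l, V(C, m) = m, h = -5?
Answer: -176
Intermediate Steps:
F(l) = 2 + 2*l
(V(-6, 1)*22)*F(h) = (1*22)*(2 + 2*(-5)) = 22*(2 - 10) = 22*(-8) = -176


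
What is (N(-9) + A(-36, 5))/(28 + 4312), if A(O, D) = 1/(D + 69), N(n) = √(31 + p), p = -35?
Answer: 1/321160 + I/2170 ≈ 3.1137e-6 + 0.00046083*I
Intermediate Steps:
N(n) = 2*I (N(n) = √(31 - 35) = √(-4) = 2*I)
A(O, D) = 1/(69 + D)
(N(-9) + A(-36, 5))/(28 + 4312) = (2*I + 1/(69 + 5))/(28 + 4312) = (2*I + 1/74)/4340 = (2*I + 1/74)*(1/4340) = (1/74 + 2*I)*(1/4340) = 1/321160 + I/2170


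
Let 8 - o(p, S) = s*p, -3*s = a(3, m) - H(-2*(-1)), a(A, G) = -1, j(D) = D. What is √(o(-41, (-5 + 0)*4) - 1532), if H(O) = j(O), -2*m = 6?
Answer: I*√1483 ≈ 38.51*I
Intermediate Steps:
m = -3 (m = -½*6 = -3)
H(O) = O
s = 1 (s = -(-1 - (-2)*(-1))/3 = -(-1 - 1*2)/3 = -(-1 - 2)/3 = -⅓*(-3) = 1)
o(p, S) = 8 - p
√(o(-41, (-5 + 0)*4) - 1532) = √((8 - 1*(-41)) - 1532) = √((8 + 41) - 1532) = √(49 - 1532) = √(-1483) = I*√1483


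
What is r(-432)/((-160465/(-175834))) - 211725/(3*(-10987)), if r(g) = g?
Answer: -823250866881/1763028955 ≈ -466.95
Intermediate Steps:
r(-432)/((-160465/(-175834))) - 211725/(3*(-10987)) = -432/((-160465/(-175834))) - 211725/(3*(-10987)) = -432/((-160465*(-1/175834))) - 211725/(-32961) = -432/160465/175834 - 211725*(-1/32961) = -432*175834/160465 + 70575/10987 = -75960288/160465 + 70575/10987 = -823250866881/1763028955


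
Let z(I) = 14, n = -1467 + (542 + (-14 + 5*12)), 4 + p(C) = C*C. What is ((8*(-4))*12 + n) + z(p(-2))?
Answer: -1249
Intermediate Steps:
p(C) = -4 + C² (p(C) = -4 + C*C = -4 + C²)
n = -879 (n = -1467 + (542 + (-14 + 60)) = -1467 + (542 + 46) = -1467 + 588 = -879)
((8*(-4))*12 + n) + z(p(-2)) = ((8*(-4))*12 - 879) + 14 = (-32*12 - 879) + 14 = (-384 - 879) + 14 = -1263 + 14 = -1249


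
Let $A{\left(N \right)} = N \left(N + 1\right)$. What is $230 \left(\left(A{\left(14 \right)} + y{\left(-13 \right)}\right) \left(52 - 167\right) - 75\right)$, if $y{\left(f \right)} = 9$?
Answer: $-5809800$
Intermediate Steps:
$A{\left(N \right)} = N \left(1 + N\right)$
$230 \left(\left(A{\left(14 \right)} + y{\left(-13 \right)}\right) \left(52 - 167\right) - 75\right) = 230 \left(\left(14 \left(1 + 14\right) + 9\right) \left(52 - 167\right) - 75\right) = 230 \left(\left(14 \cdot 15 + 9\right) \left(-115\right) - 75\right) = 230 \left(\left(210 + 9\right) \left(-115\right) - 75\right) = 230 \left(219 \left(-115\right) - 75\right) = 230 \left(-25185 - 75\right) = 230 \left(-25260\right) = -5809800$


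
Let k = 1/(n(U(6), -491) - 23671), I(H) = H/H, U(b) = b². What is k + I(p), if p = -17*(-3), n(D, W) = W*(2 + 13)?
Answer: 31035/31036 ≈ 0.99997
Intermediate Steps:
n(D, W) = 15*W (n(D, W) = W*15 = 15*W)
p = 51
I(H) = 1
k = -1/31036 (k = 1/(15*(-491) - 23671) = 1/(-7365 - 23671) = 1/(-31036) = -1/31036 ≈ -3.2221e-5)
k + I(p) = -1/31036 + 1 = 31035/31036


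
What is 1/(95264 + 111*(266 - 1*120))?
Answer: 1/111470 ≈ 8.9710e-6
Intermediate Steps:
1/(95264 + 111*(266 - 1*120)) = 1/(95264 + 111*(266 - 120)) = 1/(95264 + 111*146) = 1/(95264 + 16206) = 1/111470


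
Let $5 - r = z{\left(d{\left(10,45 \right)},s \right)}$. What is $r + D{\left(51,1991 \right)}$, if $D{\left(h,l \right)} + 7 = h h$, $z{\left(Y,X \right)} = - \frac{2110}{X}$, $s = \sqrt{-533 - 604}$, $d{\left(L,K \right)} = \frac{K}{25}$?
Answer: $2599 - \frac{2110 i \sqrt{1137}}{1137} \approx 2599.0 - 62.575 i$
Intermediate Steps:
$d{\left(L,K \right)} = \frac{K}{25}$ ($d{\left(L,K \right)} = K \frac{1}{25} = \frac{K}{25}$)
$s = i \sqrt{1137}$ ($s = \sqrt{-1137} = i \sqrt{1137} \approx 33.719 i$)
$r = 5 - \frac{2110 i \sqrt{1137}}{1137}$ ($r = 5 - - \frac{2110}{i \sqrt{1137}} = 5 - - 2110 \left(- \frac{i \sqrt{1137}}{1137}\right) = 5 - \frac{2110 i \sqrt{1137}}{1137} \approx 5.0 - 62.575 i$)
$D{\left(h,l \right)} = -7 + h^{2}$ ($D{\left(h,l \right)} = -7 + h h = -7 + h^{2}$)
$r + D{\left(51,1991 \right)} = \left(5 - \frac{2110 i \sqrt{1137}}{1137}\right) - \left(7 - 51^{2}\right) = \left(5 - \frac{2110 i \sqrt{1137}}{1137}\right) + \left(-7 + 2601\right) = \left(5 - \frac{2110 i \sqrt{1137}}{1137}\right) + 2594 = 2599 - \frac{2110 i \sqrt{1137}}{1137}$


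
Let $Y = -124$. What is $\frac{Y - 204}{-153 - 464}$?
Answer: $\frac{328}{617} \approx 0.5316$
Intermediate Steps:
$\frac{Y - 204}{-153 - 464} = \frac{-124 - 204}{-153 - 464} = - \frac{328}{-617} = \left(-328\right) \left(- \frac{1}{617}\right) = \frac{328}{617}$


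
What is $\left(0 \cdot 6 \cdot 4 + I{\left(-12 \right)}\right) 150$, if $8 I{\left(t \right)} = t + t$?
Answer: $-450$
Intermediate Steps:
$I{\left(t \right)} = \frac{t}{4}$ ($I{\left(t \right)} = \frac{t + t}{8} = \frac{2 t}{8} = \frac{t}{4}$)
$\left(0 \cdot 6 \cdot 4 + I{\left(-12 \right)}\right) 150 = \left(0 \cdot 6 \cdot 4 + \frac{1}{4} \left(-12\right)\right) 150 = \left(0 \cdot 4 - 3\right) 150 = \left(0 - 3\right) 150 = \left(-3\right) 150 = -450$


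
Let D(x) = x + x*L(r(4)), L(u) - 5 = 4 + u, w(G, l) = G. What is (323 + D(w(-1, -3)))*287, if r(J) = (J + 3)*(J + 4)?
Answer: 73759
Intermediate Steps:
r(J) = (3 + J)*(4 + J)
L(u) = 9 + u (L(u) = 5 + (4 + u) = 9 + u)
D(x) = 66*x (D(x) = x + x*(9 + (12 + 4² + 7*4)) = x + x*(9 + (12 + 16 + 28)) = x + x*(9 + 56) = x + x*65 = x + 65*x = 66*x)
(323 + D(w(-1, -3)))*287 = (323 + 66*(-1))*287 = (323 - 66)*287 = 257*287 = 73759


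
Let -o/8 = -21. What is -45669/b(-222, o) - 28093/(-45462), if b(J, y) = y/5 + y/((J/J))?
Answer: -575150147/2545872 ≈ -225.91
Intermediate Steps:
o = 168 (o = -8*(-21) = 168)
b(J, y) = 6*y/5 (b(J, y) = y*(⅕) + y/1 = y/5 + y*1 = y/5 + y = 6*y/5)
-45669/b(-222, o) - 28093/(-45462) = -45669/((6/5)*168) - 28093/(-45462) = -45669/1008/5 - 28093*(-1/45462) = -45669*5/1008 + 28093/45462 = -76115/336 + 28093/45462 = -575150147/2545872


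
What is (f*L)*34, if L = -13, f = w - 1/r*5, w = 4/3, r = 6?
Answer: -221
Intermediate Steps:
w = 4/3 (w = 4*(⅓) = 4/3 ≈ 1.3333)
f = ½ (f = 4/3 - 1/6*5 = 4/3 - 1*⅙*5 = 4/3 - ⅙*5 = 4/3 - ⅚ = ½ ≈ 0.50000)
(f*L)*34 = ((½)*(-13))*34 = -13/2*34 = -221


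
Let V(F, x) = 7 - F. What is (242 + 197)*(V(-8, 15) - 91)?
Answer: -33364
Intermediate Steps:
(242 + 197)*(V(-8, 15) - 91) = (242 + 197)*((7 - 1*(-8)) - 91) = 439*((7 + 8) - 91) = 439*(15 - 91) = 439*(-76) = -33364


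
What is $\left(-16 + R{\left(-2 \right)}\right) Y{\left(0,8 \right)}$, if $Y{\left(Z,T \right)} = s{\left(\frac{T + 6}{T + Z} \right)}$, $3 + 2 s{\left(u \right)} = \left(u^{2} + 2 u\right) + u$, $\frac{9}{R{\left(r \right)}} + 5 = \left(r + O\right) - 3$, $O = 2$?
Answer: $- \frac{11645}{256} \approx -45.488$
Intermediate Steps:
$R{\left(r \right)} = \frac{9}{-6 + r}$ ($R{\left(r \right)} = \frac{9}{-5 + \left(\left(r + 2\right) - 3\right)} = \frac{9}{-5 + \left(\left(2 + r\right) - 3\right)} = \frac{9}{-5 + \left(-1 + r\right)} = \frac{9}{-6 + r}$)
$s{\left(u \right)} = - \frac{3}{2} + \frac{u^{2}}{2} + \frac{3 u}{2}$ ($s{\left(u \right)} = - \frac{3}{2} + \frac{\left(u^{2} + 2 u\right) + u}{2} = - \frac{3}{2} + \frac{u^{2} + 3 u}{2} = - \frac{3}{2} + \left(\frac{u^{2}}{2} + \frac{3 u}{2}\right) = - \frac{3}{2} + \frac{u^{2}}{2} + \frac{3 u}{2}$)
$Y{\left(Z,T \right)} = - \frac{3}{2} + \frac{\left(6 + T\right)^{2}}{2 \left(T + Z\right)^{2}} + \frac{3 \left(6 + T\right)}{2 \left(T + Z\right)}$ ($Y{\left(Z,T \right)} = - \frac{3}{2} + \frac{\left(\frac{T + 6}{T + Z}\right)^{2}}{2} + \frac{3 \frac{T + 6}{T + Z}}{2} = - \frac{3}{2} + \frac{\left(\frac{6 + T}{T + Z}\right)^{2}}{2} + \frac{3 \frac{6 + T}{T + Z}}{2} = - \frac{3}{2} + \frac{\left(6 + T\right)^{2} \frac{1}{\left(T + Z\right)^{2}}}{2} + \frac{3 \left(6 + T\right)}{2 \left(T + Z\right)} = - \frac{3}{2} + \frac{\left(6 + T\right)^{2}}{2 \left(T + Z\right)^{2}} + \frac{3 \left(6 + T\right)}{2 \left(T + Z\right)}$)
$\left(-16 + R{\left(-2 \right)}\right) Y{\left(0,8 \right)} = \left(-16 + \frac{9}{-6 - 2}\right) \frac{\left(6 + 8\right)^{2} - 3 \left(8 + 0\right)^{2} + 3 \left(6 + 8\right) \left(8 + 0\right)}{2 \left(8 + 0\right)^{2}} = \left(-16 + \frac{9}{-8}\right) \frac{14^{2} - 3 \cdot 8^{2} + 3 \cdot 14 \cdot 8}{2 \cdot 64} = \left(-16 + 9 \left(- \frac{1}{8}\right)\right) \frac{1}{2} \cdot \frac{1}{64} \left(196 - 192 + 336\right) = \left(-16 - \frac{9}{8}\right) \frac{1}{2} \cdot \frac{1}{64} \left(196 - 192 + 336\right) = - \frac{137 \cdot \frac{1}{2} \cdot \frac{1}{64} \cdot 340}{8} = \left(- \frac{137}{8}\right) \frac{85}{32} = - \frac{11645}{256}$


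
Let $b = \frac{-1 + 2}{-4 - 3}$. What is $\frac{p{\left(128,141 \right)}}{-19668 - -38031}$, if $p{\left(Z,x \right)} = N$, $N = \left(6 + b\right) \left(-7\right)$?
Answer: $- \frac{41}{18363} \approx -0.0022327$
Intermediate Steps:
$b = - \frac{1}{7}$ ($b = 1 \frac{1}{-7} = 1 \left(- \frac{1}{7}\right) = - \frac{1}{7} \approx -0.14286$)
$N = -41$ ($N = \left(6 - \frac{1}{7}\right) \left(-7\right) = \frac{41}{7} \left(-7\right) = -41$)
$p{\left(Z,x \right)} = -41$
$\frac{p{\left(128,141 \right)}}{-19668 - -38031} = - \frac{41}{-19668 - -38031} = - \frac{41}{-19668 + 38031} = - \frac{41}{18363}$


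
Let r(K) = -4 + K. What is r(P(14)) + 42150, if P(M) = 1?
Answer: 42147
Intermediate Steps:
r(P(14)) + 42150 = (-4 + 1) + 42150 = -3 + 42150 = 42147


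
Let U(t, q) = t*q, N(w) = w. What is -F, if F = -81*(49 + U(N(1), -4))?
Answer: 3645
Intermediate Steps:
U(t, q) = q*t
F = -3645 (F = -81*(49 - 4*1) = -81*(49 - 4) = -81*45 = -3645)
-F = -1*(-3645) = 3645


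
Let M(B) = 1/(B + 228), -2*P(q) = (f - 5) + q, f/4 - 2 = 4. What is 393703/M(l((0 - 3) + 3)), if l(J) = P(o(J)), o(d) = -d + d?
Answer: 172048211/2 ≈ 8.6024e+7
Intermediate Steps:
o(d) = 0
f = 24 (f = 8 + 4*4 = 8 + 16 = 24)
P(q) = -19/2 - q/2 (P(q) = -((24 - 5) + q)/2 = -(19 + q)/2 = -19/2 - q/2)
l(J) = -19/2 (l(J) = -19/2 - ½*0 = -19/2 + 0 = -19/2)
M(B) = 1/(228 + B)
393703/M(l((0 - 3) + 3)) = 393703/(1/(228 - 19/2)) = 393703/(1/(437/2)) = 393703/(2/437) = 393703*(437/2) = 172048211/2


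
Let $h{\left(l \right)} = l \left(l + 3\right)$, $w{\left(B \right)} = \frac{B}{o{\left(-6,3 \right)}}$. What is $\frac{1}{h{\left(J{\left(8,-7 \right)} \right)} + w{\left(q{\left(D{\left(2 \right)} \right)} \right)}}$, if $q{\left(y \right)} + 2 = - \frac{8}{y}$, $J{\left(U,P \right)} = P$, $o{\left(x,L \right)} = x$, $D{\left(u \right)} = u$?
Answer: $\frac{1}{29} \approx 0.034483$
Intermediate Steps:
$q{\left(y \right)} = -2 - \frac{8}{y}$
$w{\left(B \right)} = - \frac{B}{6}$ ($w{\left(B \right)} = \frac{B}{-6} = B \left(- \frac{1}{6}\right) = - \frac{B}{6}$)
$h{\left(l \right)} = l \left(3 + l\right)$
$\frac{1}{h{\left(J{\left(8,-7 \right)} \right)} + w{\left(q{\left(D{\left(2 \right)} \right)} \right)}} = \frac{1}{- 7 \left(3 - 7\right) - \frac{-2 - \frac{8}{2}}{6}} = \frac{1}{\left(-7\right) \left(-4\right) - \frac{-2 - 4}{6}} = \frac{1}{28 - \frac{-2 - 4}{6}} = \frac{1}{28 - -1} = \frac{1}{28 + 1} = \frac{1}{29}$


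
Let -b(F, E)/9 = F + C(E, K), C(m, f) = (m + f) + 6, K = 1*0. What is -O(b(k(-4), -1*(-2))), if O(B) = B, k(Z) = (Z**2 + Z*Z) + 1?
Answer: 369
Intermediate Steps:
K = 0
C(m, f) = 6 + f + m (C(m, f) = (f + m) + 6 = 6 + f + m)
k(Z) = 1 + 2*Z**2 (k(Z) = (Z**2 + Z**2) + 1 = 2*Z**2 + 1 = 1 + 2*Z**2)
b(F, E) = -54 - 9*E - 9*F (b(F, E) = -9*(F + (6 + 0 + E)) = -9*(F + (6 + E)) = -9*(6 + E + F) = -54 - 9*E - 9*F)
-O(b(k(-4), -1*(-2))) = -(-54 - (-9)*(-2) - 9*(1 + 2*(-4)**2)) = -(-54 - 9*2 - 9*(1 + 2*16)) = -(-54 - 18 - 9*(1 + 32)) = -(-54 - 18 - 9*33) = -(-54 - 18 - 297) = -1*(-369) = 369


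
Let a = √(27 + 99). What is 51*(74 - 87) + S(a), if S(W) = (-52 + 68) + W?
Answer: -647 + 3*√14 ≈ -635.78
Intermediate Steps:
a = 3*√14 (a = √126 = 3*√14 ≈ 11.225)
S(W) = 16 + W
51*(74 - 87) + S(a) = 51*(74 - 87) + (16 + 3*√14) = 51*(-13) + (16 + 3*√14) = -663 + (16 + 3*√14) = -647 + 3*√14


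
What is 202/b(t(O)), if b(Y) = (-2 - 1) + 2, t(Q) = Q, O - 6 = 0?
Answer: -202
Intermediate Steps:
O = 6 (O = 6 + 0 = 6)
b(Y) = -1 (b(Y) = -3 + 2 = -1)
202/b(t(O)) = 202/(-1) = 202*(-1) = -202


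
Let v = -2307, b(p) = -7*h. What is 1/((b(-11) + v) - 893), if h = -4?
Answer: -1/3172 ≈ -0.00031526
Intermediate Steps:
b(p) = 28 (b(p) = -7*(-4) = 28)
1/((b(-11) + v) - 893) = 1/((28 - 2307) - 893) = 1/(-2279 - 893) = 1/(-3172) = -1/3172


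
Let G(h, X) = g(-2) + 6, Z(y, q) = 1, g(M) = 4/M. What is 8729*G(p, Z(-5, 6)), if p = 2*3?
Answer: 34916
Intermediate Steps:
p = 6
G(h, X) = 4 (G(h, X) = 4/(-2) + 6 = 4*(-½) + 6 = -2 + 6 = 4)
8729*G(p, Z(-5, 6)) = 8729*4 = 34916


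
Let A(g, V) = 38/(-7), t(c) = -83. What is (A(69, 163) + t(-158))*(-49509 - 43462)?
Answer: 57549049/7 ≈ 8.2213e+6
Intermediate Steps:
A(g, V) = -38/7 (A(g, V) = 38*(-⅐) = -38/7)
(A(69, 163) + t(-158))*(-49509 - 43462) = (-38/7 - 83)*(-49509 - 43462) = -619/7*(-92971) = 57549049/7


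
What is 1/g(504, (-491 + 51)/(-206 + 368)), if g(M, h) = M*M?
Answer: 1/254016 ≈ 3.9368e-6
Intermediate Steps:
g(M, h) = M²
1/g(504, (-491 + 51)/(-206 + 368)) = 1/(504²) = 1/254016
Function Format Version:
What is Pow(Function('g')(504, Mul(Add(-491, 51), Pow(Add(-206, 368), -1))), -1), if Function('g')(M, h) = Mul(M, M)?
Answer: Rational(1, 254016) ≈ 3.9368e-6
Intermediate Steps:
Function('g')(M, h) = Pow(M, 2)
Pow(Function('g')(504, Mul(Add(-491, 51), Pow(Add(-206, 368), -1))), -1) = Pow(Pow(504, 2), -1) = Pow(254016, -1) = Rational(1, 254016)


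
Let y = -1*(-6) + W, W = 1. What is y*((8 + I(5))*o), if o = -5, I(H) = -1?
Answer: -245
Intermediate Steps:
y = 7 (y = -1*(-6) + 1 = 6 + 1 = 7)
y*((8 + I(5))*o) = 7*((8 - 1)*(-5)) = 7*(7*(-5)) = 7*(-35) = -245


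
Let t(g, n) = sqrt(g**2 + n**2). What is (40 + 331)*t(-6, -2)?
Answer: 742*sqrt(10) ≈ 2346.4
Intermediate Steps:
(40 + 331)*t(-6, -2) = (40 + 331)*sqrt((-6)**2 + (-2)**2) = 371*sqrt(36 + 4) = 371*sqrt(40) = 371*(2*sqrt(10)) = 742*sqrt(10)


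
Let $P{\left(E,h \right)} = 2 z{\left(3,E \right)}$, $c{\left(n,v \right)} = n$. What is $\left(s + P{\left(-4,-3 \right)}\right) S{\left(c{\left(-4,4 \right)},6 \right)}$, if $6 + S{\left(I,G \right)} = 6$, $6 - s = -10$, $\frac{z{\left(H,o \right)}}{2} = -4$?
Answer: $0$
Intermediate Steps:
$z{\left(H,o \right)} = -8$ ($z{\left(H,o \right)} = 2 \left(-4\right) = -8$)
$s = 16$ ($s = 6 - -10 = 6 + 10 = 16$)
$S{\left(I,G \right)} = 0$ ($S{\left(I,G \right)} = -6 + 6 = 0$)
$P{\left(E,h \right)} = -16$ ($P{\left(E,h \right)} = 2 \left(-8\right) = -16$)
$\left(s + P{\left(-4,-3 \right)}\right) S{\left(c{\left(-4,4 \right)},6 \right)} = \left(16 - 16\right) 0 = 0 \cdot 0 = 0$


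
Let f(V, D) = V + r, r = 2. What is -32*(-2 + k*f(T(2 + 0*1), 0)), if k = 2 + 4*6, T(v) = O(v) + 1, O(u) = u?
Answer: -4096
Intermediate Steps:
T(v) = 1 + v (T(v) = v + 1 = 1 + v)
f(V, D) = 2 + V (f(V, D) = V + 2 = 2 + V)
k = 26 (k = 2 + 24 = 26)
-32*(-2 + k*f(T(2 + 0*1), 0)) = -32*(-2 + 26*(2 + (1 + (2 + 0*1)))) = -32*(-2 + 26*(2 + (1 + (2 + 0)))) = -32*(-2 + 26*(2 + (1 + 2))) = -32*(-2 + 26*(2 + 3)) = -32*(-2 + 26*5) = -32*(-2 + 130) = -32*128 = -4096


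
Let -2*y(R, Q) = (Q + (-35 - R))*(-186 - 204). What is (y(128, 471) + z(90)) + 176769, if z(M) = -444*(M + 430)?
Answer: 5949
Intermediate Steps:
z(M) = -190920 - 444*M (z(M) = -444*(430 + M) = -190920 - 444*M)
y(R, Q) = -6825 - 195*R + 195*Q (y(R, Q) = -(Q + (-35 - R))*(-186 - 204)/2 = -(-35 + Q - R)*(-390)/2 = -(13650 - 390*Q + 390*R)/2 = -6825 - 195*R + 195*Q)
(y(128, 471) + z(90)) + 176769 = ((-6825 - 195*128 + 195*471) + (-190920 - 444*90)) + 176769 = ((-6825 - 24960 + 91845) + (-190920 - 39960)) + 176769 = (60060 - 230880) + 176769 = -170820 + 176769 = 5949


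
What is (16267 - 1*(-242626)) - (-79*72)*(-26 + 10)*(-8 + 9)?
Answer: 167885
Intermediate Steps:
(16267 - 1*(-242626)) - (-79*72)*(-26 + 10)*(-8 + 9) = (16267 + 242626) - (-5688)*(-16*1) = 258893 - (-5688)*(-16) = 258893 - 1*91008 = 258893 - 91008 = 167885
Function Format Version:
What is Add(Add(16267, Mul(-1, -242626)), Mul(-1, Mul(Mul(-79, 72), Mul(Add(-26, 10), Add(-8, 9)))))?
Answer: 167885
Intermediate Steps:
Add(Add(16267, Mul(-1, -242626)), Mul(-1, Mul(Mul(-79, 72), Mul(Add(-26, 10), Add(-8, 9))))) = Add(Add(16267, 242626), Mul(-1, Mul(-5688, Mul(-16, 1)))) = Add(258893, Mul(-1, Mul(-5688, -16))) = Add(258893, Mul(-1, 91008)) = Add(258893, -91008) = 167885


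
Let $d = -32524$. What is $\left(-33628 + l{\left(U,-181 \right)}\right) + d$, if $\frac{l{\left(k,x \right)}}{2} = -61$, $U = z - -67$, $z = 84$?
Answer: $-66274$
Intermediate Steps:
$U = 151$ ($U = 84 - -67 = 84 + 67 = 151$)
$l{\left(k,x \right)} = -122$ ($l{\left(k,x \right)} = 2 \left(-61\right) = -122$)
$\left(-33628 + l{\left(U,-181 \right)}\right) + d = \left(-33628 - 122\right) - 32524 = -33750 - 32524 = -66274$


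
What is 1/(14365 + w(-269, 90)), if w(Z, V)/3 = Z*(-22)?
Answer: 1/32119 ≈ 3.1134e-5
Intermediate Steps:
w(Z, V) = -66*Z (w(Z, V) = 3*(Z*(-22)) = 3*(-22*Z) = -66*Z)
1/(14365 + w(-269, 90)) = 1/(14365 - 66*(-269)) = 1/(14365 + 17754) = 1/32119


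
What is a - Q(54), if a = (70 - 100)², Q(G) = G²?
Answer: -2016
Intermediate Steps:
a = 900 (a = (-30)² = 900)
a - Q(54) = 900 - 1*54² = 900 - 1*2916 = 900 - 2916 = -2016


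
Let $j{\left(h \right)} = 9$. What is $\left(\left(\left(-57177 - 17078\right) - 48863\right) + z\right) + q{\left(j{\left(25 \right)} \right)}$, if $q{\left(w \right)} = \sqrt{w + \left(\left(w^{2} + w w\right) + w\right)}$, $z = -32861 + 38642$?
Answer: $-117337 + 6 \sqrt{5} \approx -1.1732 \cdot 10^{5}$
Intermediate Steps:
$z = 5781$
$q{\left(w \right)} = \sqrt{2 w + 2 w^{2}}$ ($q{\left(w \right)} = \sqrt{w + \left(\left(w^{2} + w^{2}\right) + w\right)} = \sqrt{w + \left(2 w^{2} + w\right)} = \sqrt{w + \left(w + 2 w^{2}\right)} = \sqrt{2 w + 2 w^{2}}$)
$\left(\left(\left(-57177 - 17078\right) - 48863\right) + z\right) + q{\left(j{\left(25 \right)} \right)} = \left(\left(\left(-57177 - 17078\right) - 48863\right) + 5781\right) + \sqrt{2} \sqrt{9 \left(1 + 9\right)} = \left(\left(-74255 - 48863\right) + 5781\right) + \sqrt{2} \sqrt{9 \cdot 10} = \left(-123118 + 5781\right) + \sqrt{2} \sqrt{90} = -117337 + \sqrt{2} \cdot 3 \sqrt{10} = -117337 + 6 \sqrt{5}$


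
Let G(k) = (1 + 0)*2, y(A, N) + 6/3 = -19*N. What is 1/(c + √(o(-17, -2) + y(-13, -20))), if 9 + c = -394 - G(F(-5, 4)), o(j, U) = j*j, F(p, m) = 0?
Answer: -405/163358 - √667/163358 ≈ -0.0026373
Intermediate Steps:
y(A, N) = -2 - 19*N
o(j, U) = j²
G(k) = 2 (G(k) = 1*2 = 2)
c = -405 (c = -9 + (-394 - 1*2) = -9 + (-394 - 2) = -9 - 396 = -405)
1/(c + √(o(-17, -2) + y(-13, -20))) = 1/(-405 + √((-17)² + (-2 - 19*(-20)))) = 1/(-405 + √(289 + (-2 + 380))) = 1/(-405 + √(289 + 378)) = 1/(-405 + √667)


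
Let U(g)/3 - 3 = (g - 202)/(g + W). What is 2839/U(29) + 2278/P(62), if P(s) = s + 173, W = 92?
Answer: 3281017/5358 ≈ 612.36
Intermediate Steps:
P(s) = 173 + s
U(g) = 9 + 3*(-202 + g)/(92 + g) (U(g) = 9 + 3*((g - 202)/(g + 92)) = 9 + 3*((-202 + g)/(92 + g)) = 9 + 3*(-202 + g)/(92 + g))
2839/U(29) + 2278/P(62) = 2839/((6*(37 + 2*29)/(92 + 29))) + 2278/(173 + 62) = 2839/((6*(37 + 58)/121)) + 2278/235 = 2839/((6*(1/121)*95)) + 2278*(1/235) = 2839/(570/121) + 2278/235 = 2839*(121/570) + 2278/235 = 343519/570 + 2278/235 = 3281017/5358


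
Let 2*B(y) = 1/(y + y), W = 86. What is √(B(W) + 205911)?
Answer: √6091671110/172 ≈ 453.77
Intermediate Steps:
B(y) = 1/(4*y) (B(y) = 1/(2*(y + y)) = 1/(2*((2*y))) = (1/(2*y))/2 = 1/(4*y))
√(B(W) + 205911) = √((¼)/86 + 205911) = √((¼)*(1/86) + 205911) = √(1/344 + 205911) = √(70833385/344) = √6091671110/172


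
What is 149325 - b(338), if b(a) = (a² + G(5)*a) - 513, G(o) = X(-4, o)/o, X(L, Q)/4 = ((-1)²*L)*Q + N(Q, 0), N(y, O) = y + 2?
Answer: 195546/5 ≈ 39109.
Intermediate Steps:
N(y, O) = 2 + y
X(L, Q) = 8 + 4*Q + 4*L*Q (X(L, Q) = 4*(((-1)²*L)*Q + (2 + Q)) = 4*((1*L)*Q + (2 + Q)) = 4*(L*Q + (2 + Q)) = 4*(2 + Q + L*Q) = 8 + 4*Q + 4*L*Q)
G(o) = (8 - 12*o)/o (G(o) = (8 + 4*o + 4*(-4)*o)/o = (8 + 4*o - 16*o)/o = (8 - 12*o)/o)
b(a) = -513 + a² - 52*a/5 (b(a) = (a² + (-12 + 8/5)*a) - 513 = (a² - 52*a/5) - 513 = -513 + a² - 52*a/5)
149325 - b(338) = 149325 - (-513 + 338² - 52/5*338) = 149325 - (-513 + 114244 - 17576/5) = 149325 - 1*551079/5 = 149325 - 551079/5 = 195546/5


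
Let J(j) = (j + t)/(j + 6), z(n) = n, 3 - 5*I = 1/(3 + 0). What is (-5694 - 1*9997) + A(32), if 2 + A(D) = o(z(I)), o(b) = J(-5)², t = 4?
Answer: -15692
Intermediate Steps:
I = 8/15 (I = ⅗ - 1/(5*(3 + 0)) = ⅗ - ⅕/3 = ⅗ - ⅕*⅓ = ⅗ - 1/15 = 8/15 ≈ 0.53333)
J(j) = (4 + j)/(6 + j) (J(j) = (j + 4)/(j + 6) = (4 + j)/(6 + j))
o(b) = 1 (o(b) = ((4 - 5)/(6 - 5))² = (-1/1)² = (1*(-1))² = (-1)² = 1)
A(D) = -1 (A(D) = -2 + 1 = -1)
(-5694 - 1*9997) + A(32) = (-5694 - 1*9997) - 1 = (-5694 - 9997) - 1 = -15691 - 1 = -15692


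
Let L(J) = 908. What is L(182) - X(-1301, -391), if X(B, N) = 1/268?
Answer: 243343/268 ≈ 908.00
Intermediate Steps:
X(B, N) = 1/268
L(182) - X(-1301, -391) = 908 - 1*1/268 = 908 - 1/268 = 243343/268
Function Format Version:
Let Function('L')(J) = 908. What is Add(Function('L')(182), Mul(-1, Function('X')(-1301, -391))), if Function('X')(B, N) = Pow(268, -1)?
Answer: Rational(243343, 268) ≈ 908.00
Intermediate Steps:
Function('X')(B, N) = Rational(1, 268)
Add(Function('L')(182), Mul(-1, Function('X')(-1301, -391))) = Add(908, Mul(-1, Rational(1, 268))) = Add(908, Rational(-1, 268)) = Rational(243343, 268)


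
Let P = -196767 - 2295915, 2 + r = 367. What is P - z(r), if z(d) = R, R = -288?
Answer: -2492394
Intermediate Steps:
r = 365 (r = -2 + 367 = 365)
z(d) = -288
P = -2492682
P - z(r) = -2492682 - 1*(-288) = -2492682 + 288 = -2492394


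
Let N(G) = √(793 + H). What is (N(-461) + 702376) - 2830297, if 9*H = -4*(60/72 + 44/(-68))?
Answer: -2127921 + √18561399/153 ≈ -2.1279e+6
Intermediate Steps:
H = -38/459 (H = (-4*(60/72 + 44/(-68)))/9 = (-4*(60*(1/72) + 44*(-1/68)))/9 = (-4*(⅚ - 11/17))/9 = (-4*19/102)/9 = (⅑)*(-38/51) = -38/459 ≈ -0.082789)
N(G) = √18561399/153 (N(G) = √(793 - 38/459) = √(363949/459) = √18561399/153)
(N(-461) + 702376) - 2830297 = (√18561399/153 + 702376) - 2830297 = (702376 + √18561399/153) - 2830297 = -2127921 + √18561399/153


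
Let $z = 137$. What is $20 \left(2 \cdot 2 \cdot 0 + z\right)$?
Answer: $2740$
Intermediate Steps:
$20 \left(2 \cdot 2 \cdot 0 + z\right) = 20 \left(2 \cdot 2 \cdot 0 + 137\right) = 20 \left(4 \cdot 0 + 137\right) = 20 \left(0 + 137\right) = 20 \cdot 137 = 2740$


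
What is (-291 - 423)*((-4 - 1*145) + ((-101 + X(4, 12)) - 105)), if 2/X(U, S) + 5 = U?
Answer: 254898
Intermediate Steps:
X(U, S) = 2/(-5 + U)
(-291 - 423)*((-4 - 1*145) + ((-101 + X(4, 12)) - 105)) = (-291 - 423)*((-4 - 1*145) + ((-101 + 2/(-5 + 4)) - 105)) = -714*((-4 - 145) + ((-101 + 2/(-1)) - 105)) = -714*(-149 + ((-101 + 2*(-1)) - 105)) = -714*(-149 + ((-101 - 2) - 105)) = -714*(-149 + (-103 - 105)) = -714*(-149 - 208) = -714*(-357) = 254898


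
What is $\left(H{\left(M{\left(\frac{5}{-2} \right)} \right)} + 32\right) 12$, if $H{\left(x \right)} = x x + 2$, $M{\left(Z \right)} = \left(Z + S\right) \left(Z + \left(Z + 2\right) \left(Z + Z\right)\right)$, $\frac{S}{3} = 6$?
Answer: $408$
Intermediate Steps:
$S = 18$ ($S = 3 \cdot 6 = 18$)
$M{\left(Z \right)} = \left(18 + Z\right) \left(Z + 2 Z \left(2 + Z\right)\right)$ ($M{\left(Z \right)} = \left(Z + 18\right) \left(Z + \left(Z + 2\right) \left(Z + Z\right)\right) = \left(18 + Z\right) \left(Z + \left(2 + Z\right) 2 Z\right) = \left(18 + Z\right) \left(Z + 2 Z \left(2 + Z\right)\right)$)
$H{\left(x \right)} = 2 + x^{2}$ ($H{\left(x \right)} = x^{2} + 2 = 2 + x^{2}$)
$\left(H{\left(M{\left(\frac{5}{-2} \right)} \right)} + 32\right) 12 = \left(\left(2 + \left(\frac{5}{-2} \left(90 + 2 \left(\frac{5}{-2}\right)^{2} + 41 \frac{5}{-2}\right)\right)^{2}\right) + 32\right) 12 = \left(\left(2 + \left(5 \left(- \frac{1}{2}\right) \left(90 + 2 \left(5 \left(- \frac{1}{2}\right)\right)^{2} + 41 \cdot 5 \left(- \frac{1}{2}\right)\right)\right)^{2}\right) + 32\right) 12 = \left(\left(2 + \left(- \frac{5 \left(90 + 2 \left(- \frac{5}{2}\right)^{2} + 41 \left(- \frac{5}{2}\right)\right)}{2}\right)^{2}\right) + 32\right) 12 = \left(\left(2 + \left(- \frac{5 \left(90 + 2 \cdot \frac{25}{4} - \frac{205}{2}\right)}{2}\right)^{2}\right) + 32\right) 12 = \left(\left(2 + \left(- \frac{5 \left(90 + \frac{25}{2} - \frac{205}{2}\right)}{2}\right)^{2}\right) + 32\right) 12 = \left(\left(2 + \left(\left(- \frac{5}{2}\right) 0\right)^{2}\right) + 32\right) 12 = \left(\left(2 + 0^{2}\right) + 32\right) 12 = \left(\left(2 + 0\right) + 32\right) 12 = \left(2 + 32\right) 12 = 34 \cdot 12 = 408$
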